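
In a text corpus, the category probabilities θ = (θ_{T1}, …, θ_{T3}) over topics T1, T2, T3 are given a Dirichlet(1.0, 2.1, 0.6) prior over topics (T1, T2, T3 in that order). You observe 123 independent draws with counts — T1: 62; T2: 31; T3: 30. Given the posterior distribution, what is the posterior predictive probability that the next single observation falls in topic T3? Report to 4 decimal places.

0.2415

The Dirichlet prior is conjugate to the Multinomial likelihood: each posterior αⱼ = prior αⱼ + observed count nⱼ.
Posterior concentration: (63.0, 33.1, 30.6), total = 126.7.
P(next = T3 | data) = α_{T3}/Σα = 0.2415.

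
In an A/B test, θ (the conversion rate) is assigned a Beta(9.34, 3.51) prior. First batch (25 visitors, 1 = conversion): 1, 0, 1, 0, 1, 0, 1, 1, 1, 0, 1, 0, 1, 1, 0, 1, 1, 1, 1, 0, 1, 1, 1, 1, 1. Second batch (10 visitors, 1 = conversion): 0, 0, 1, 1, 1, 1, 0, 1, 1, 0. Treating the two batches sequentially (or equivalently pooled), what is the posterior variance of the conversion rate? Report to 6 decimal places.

0.004325

The Beta prior is conjugate to a Binomial/Bernoulli likelihood; the update adds successes to α and failures to β.
After batch 1: Beta(9.34+18, 3.51+7) = Beta(27.34, 10.51).
After batch 2: Beta(27.34+6, 10.51+4) = Beta(33.34, 14.51).
Var = αβ/((α+β)²(α+β+1)) = 33.34·14.51/(47.85²·48.85) = 0.004325.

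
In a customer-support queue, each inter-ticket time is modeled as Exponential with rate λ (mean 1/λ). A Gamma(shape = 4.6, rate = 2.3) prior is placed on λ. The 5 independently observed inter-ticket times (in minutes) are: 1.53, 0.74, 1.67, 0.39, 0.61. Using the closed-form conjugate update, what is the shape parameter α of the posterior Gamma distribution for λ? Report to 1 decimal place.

9.6

With a Gamma(shape α, rate β) prior on the exponential rate λ, the posterior after n observations with total T = Σxᵢ is Gamma(α+n, β+T).
Sum of observations T = 4.94 minutes; n = 5.
Posterior: Gamma(4.6+5, 2.3+4.94) = Gamma(9.6, 7.24).
Posterior α = 9.6.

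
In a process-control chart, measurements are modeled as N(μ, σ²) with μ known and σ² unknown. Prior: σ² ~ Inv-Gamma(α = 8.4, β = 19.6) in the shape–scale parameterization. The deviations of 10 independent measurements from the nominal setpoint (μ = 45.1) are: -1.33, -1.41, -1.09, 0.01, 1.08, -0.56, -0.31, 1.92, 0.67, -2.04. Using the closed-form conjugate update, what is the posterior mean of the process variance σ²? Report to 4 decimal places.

2.1782

With known mean μ and an Inverse-Gamma(α, β) prior on σ², the Normal likelihood is conjugate: posterior is Inv-Gamma(α + n/2, β + Σ(xᵢ−μ)²/2).
Σ(xᵢ−μ)² = (-1.33)² + (-1.41)² + (-1.09)² + (0.01)² + (1.08)² + (-0.56)² + (-0.31)² + (1.92)² + (0.67)² + (-2.04)² = 14.8182.
Posterior: Inv-Gamma(8.4 + 10/2, 19.6 + 14.8182/2) = Inv-Gamma(13.40, 27.00910).
E[σ²|data] = β/(α−1) = 27.00910/12.40 = 2.1782.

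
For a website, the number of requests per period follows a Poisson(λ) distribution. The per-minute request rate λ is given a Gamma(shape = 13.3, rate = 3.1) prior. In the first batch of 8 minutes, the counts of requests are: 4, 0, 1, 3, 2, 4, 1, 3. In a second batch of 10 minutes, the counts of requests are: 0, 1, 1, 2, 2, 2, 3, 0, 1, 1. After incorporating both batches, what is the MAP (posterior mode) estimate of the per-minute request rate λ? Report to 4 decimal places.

With a Gamma(shape α, rate β) prior, the Poisson likelihood is conjugate: the posterior is Gamma(α + ΣXᵢ, β + n).
Batch 1: sum of counts S = 18 over n = 8 minutes.
After batch 1: Gamma(α+S, β+n) = Gamma(13.3+18, 3.1+8) = Gamma(31.3, 11.1).
Batch 2: sum of counts S = 13 over n = 10 minutes.
After batch 2: Gamma(α+S, β+n) = Gamma(31.3+13, 11.1+10) = Gamma(44.3, 21.1).
Mode of Gamma(α,β) for α≥1 is (α−1)/β = 43.3/21.1 = 2.0521.

2.0521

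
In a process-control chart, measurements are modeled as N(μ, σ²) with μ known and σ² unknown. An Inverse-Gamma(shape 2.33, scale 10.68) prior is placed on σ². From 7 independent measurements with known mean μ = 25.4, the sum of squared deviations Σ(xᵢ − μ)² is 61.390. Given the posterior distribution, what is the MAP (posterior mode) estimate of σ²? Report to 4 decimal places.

6.0578

With known mean μ and an Inverse-Gamma(α, β) prior on σ², the Normal likelihood is conjugate: posterior is Inv-Gamma(α + n/2, β + Σ(xᵢ−μ)²/2).
Posterior: Inv-Gamma(2.33 + 7/2, 10.68 + 61.390/2) = Inv-Gamma(5.83, 41.3750).
Mode = β/(α+1) = 41.3750/6.83 = 6.0578.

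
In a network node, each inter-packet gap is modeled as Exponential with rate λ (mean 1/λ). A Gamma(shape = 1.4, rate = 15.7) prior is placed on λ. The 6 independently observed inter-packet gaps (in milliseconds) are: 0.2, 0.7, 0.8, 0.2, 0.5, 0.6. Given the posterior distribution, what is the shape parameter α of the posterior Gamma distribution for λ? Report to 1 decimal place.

With a Gamma(shape α, rate β) prior on the exponential rate λ, the posterior after n observations with total T = Σxᵢ is Gamma(α+n, β+T).
Sum of observations T = 3.0 milliseconds; n = 6.
Posterior: Gamma(1.4+6, 15.7+3.0) = Gamma(7.4, 18.7).
Posterior α = 7.4.

7.4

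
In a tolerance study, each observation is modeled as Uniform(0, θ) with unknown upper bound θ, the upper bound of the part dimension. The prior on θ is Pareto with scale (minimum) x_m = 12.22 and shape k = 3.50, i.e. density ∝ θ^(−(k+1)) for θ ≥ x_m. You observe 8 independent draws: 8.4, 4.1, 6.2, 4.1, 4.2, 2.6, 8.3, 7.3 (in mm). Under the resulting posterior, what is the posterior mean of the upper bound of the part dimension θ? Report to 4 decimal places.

A Pareto(scale x_m, shape k) prior on the upper bound θ of Uniform(0, θ) is conjugate: posterior is Pareto(max(x_m, max xᵢ), k + n).
Sample maximum = 8.4; prior scale x_m = 12.22 → posterior scale = max = 12.22.
Posterior shape = 3.50 + 8 = 11.50.
E[θ|data] = k·x_m/(k−1) = 11.50·12.22/10.50 = 13.3838.

13.3838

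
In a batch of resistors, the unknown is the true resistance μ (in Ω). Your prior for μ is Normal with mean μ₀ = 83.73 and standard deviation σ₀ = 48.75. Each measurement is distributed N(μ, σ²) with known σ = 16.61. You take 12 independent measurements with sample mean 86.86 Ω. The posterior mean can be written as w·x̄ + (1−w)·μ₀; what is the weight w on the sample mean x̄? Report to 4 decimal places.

0.9904

For Normal data with known variance σ², a Normal(μ₀, σ₀²) prior on μ is conjugate. Posterior precision = 1/σ₀² + n/σ²; posterior mean is the precision-weighted average of μ₀ and x̄.
σ₀² = 48.75² = 2376.5625, σ² = 16.61² = 275.8921. Prior precision 1/σ₀² = 1/2376.5625; data precision n/σ² = 12/275.8921.
w = (n/σ²)/(1/σ₀² + n/σ²) = n·σ₀²/(σ² + n·σ₀²) = 12·2376.5625/(275.8921 + 12·2376.5625) = 28518.75/28794.6421 = 0.9904.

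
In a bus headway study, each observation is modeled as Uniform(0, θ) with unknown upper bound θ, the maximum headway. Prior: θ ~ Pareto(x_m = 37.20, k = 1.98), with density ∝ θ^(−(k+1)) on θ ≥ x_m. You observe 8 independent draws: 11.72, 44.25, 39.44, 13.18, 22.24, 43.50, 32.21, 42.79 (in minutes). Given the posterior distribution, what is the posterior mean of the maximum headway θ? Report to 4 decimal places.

A Pareto(scale x_m, shape k) prior on the upper bound θ of Uniform(0, θ) is conjugate: posterior is Pareto(max(x_m, max xᵢ), k + n).
Sample maximum = 44.25; prior scale x_m = 37.20 → posterior scale = max = 44.25.
Posterior shape = 1.98 + 8 = 9.98.
E[θ|data] = k·x_m/(k−1) = 9.98·44.25/8.98 = 49.1776.

49.1776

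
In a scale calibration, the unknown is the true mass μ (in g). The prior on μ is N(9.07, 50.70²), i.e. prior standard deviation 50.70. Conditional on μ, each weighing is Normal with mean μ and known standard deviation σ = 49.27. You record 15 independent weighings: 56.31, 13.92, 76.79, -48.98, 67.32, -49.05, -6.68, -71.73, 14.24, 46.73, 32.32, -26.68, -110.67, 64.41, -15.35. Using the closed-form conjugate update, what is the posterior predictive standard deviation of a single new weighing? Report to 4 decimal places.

For Normal data with known variance σ², a Normal(μ₀, σ₀²) prior on μ is conjugate. Posterior precision = 1/σ₀² + n/σ²; posterior mean is the precision-weighted average of μ₀ and x̄.
σ₀² = 50.70² = 2570.49, σ² = 49.27² = 2427.5329; σ² + n·σ₀² = 2427.5329 + 15·2570.49 = 40984.8829.
Posterior precision = 1/σ₀² + n/σ² = 1/2570.49 + 15/2427.5329 = (σ² + n·σ₀²)/(σ₀²σ²) = 40984.8829/(2570.49·2427.5329); posterior variance σₙ² = σ₀²σ²/(σ² + n·σ₀²) = 2570.49·2427.5329/40984.8829 = 152.250015.
Predictive variance for one new observation = σₙ² + σ² = 2570.49·2427.5329/40984.8829 + 2427.5329 = σ²·(σ₀² + 40984.8829)/40984.8829 = 2427.5329·43555.3729/40984.8829 = 2579.782915; SD = √(2427.5329·43555.3729/40984.8829) = 50.7916.

50.7916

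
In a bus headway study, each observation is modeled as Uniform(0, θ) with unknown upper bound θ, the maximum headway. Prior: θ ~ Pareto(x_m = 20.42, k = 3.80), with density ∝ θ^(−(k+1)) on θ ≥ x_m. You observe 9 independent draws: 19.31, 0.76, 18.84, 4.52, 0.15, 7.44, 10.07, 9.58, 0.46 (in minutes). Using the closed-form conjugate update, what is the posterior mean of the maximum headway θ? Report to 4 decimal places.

A Pareto(scale x_m, shape k) prior on the upper bound θ of Uniform(0, θ) is conjugate: posterior is Pareto(max(x_m, max xᵢ), k + n).
Sample maximum = 19.31; prior scale x_m = 20.42 → posterior scale = max = 20.42.
Posterior shape = 3.80 + 9 = 12.80.
E[θ|data] = k·x_m/(k−1) = 12.80·20.42/11.80 = 22.1505.

22.1505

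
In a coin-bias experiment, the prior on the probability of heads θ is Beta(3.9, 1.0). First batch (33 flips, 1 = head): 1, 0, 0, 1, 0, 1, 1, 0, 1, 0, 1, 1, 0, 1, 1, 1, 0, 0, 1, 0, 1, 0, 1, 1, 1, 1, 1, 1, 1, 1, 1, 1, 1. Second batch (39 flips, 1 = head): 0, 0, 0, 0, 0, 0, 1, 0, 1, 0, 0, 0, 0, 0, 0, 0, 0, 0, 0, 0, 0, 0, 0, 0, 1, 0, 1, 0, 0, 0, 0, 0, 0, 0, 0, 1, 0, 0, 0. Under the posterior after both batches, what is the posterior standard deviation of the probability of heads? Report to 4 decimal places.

0.0558

The Beta prior is conjugate to a Binomial/Bernoulli likelihood; the update adds successes to α and failures to β.
After batch 1: Beta(3.9+23, 1.0+10) = Beta(26.9, 11.0).
After batch 2: Beta(26.9+5, 11.0+34) = Beta(31.9, 45.0).
Var = αβ/((α+β)²(α+β+1)) = 31.9·45.0/(76.9²·77.9) = 0.00311611; SD = √0.00311611 = 0.0558.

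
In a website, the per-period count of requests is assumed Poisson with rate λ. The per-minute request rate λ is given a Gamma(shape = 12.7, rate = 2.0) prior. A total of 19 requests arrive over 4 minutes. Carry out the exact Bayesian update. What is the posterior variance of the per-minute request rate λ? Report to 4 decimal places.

With a Gamma(shape α, rate β) prior, the Poisson likelihood is conjugate: the posterior is Gamma(α + ΣXᵢ, β + n).
Posterior: Gamma(α+S, β+n) = Gamma(12.7+19, 2.0+4) = Gamma(31.7, 6.0).
Var = α/β² = 31.7/6.0² = 0.8806.

0.8806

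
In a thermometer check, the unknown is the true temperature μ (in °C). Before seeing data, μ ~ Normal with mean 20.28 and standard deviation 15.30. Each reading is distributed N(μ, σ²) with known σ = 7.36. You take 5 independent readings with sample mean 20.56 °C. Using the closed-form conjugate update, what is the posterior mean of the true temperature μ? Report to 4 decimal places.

For Normal data with known variance σ², a Normal(μ₀, σ₀²) prior on μ is conjugate. Posterior precision = 1/σ₀² + n/σ²; posterior mean is the precision-weighted average of μ₀ and x̄.
n·x̄ = 5·20.56 = 102.8.
σ₀² = 15.30² = 234.09, σ² = 7.36² = 54.1696; σ² + n·σ₀² = 54.1696 + 5·234.09 = 1224.6196.
Posterior mean = (μ₀/σ₀² + n·x̄/σ²)/(1/σ₀² + n/σ²) = (σ²·μ₀ + σ₀²·n·x̄)/(σ² + n·σ₀²) = (54.1696·20.28 + 234.09·102.8)/1224.6196 = 25163.011488/1224.6196 = 20.5476.

20.5476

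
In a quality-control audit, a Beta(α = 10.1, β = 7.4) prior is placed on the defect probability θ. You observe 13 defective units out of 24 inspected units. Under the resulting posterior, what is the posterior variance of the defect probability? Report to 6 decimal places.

The Beta prior is conjugate to a Binomial/Bernoulli likelihood; the update adds successes to α and failures to β.
Posterior: Beta(α+k, β+n−k) = Beta(10.1+13, 7.4+11) = Beta(23.1, 18.4).
Var = αβ/((α+β)²(α+β+1)) = 23.1·18.4/(41.5²·42.5) = 0.005807.

0.005807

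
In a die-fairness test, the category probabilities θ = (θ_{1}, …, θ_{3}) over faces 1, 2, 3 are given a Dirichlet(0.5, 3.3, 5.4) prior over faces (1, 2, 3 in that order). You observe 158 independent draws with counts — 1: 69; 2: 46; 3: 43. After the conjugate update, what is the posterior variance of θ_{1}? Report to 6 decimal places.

0.001444

The Dirichlet prior is conjugate to the Multinomial likelihood: each posterior αⱼ = prior αⱼ + observed count nⱼ.
Posterior concentration: (69.5, 49.3, 48.4), total = 167.2.
Var[θ_j] = α_j(Σα−α_j)/((Σα)²(Σα+1)) = 69.5·97.7/(167.2²·168.2) = 0.001444.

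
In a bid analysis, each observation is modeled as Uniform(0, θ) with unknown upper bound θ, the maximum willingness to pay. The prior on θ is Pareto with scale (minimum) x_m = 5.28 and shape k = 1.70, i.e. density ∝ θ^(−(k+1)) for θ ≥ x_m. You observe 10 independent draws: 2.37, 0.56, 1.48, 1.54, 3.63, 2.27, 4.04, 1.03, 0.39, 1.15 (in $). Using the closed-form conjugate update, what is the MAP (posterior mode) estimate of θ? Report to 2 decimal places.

A Pareto(scale x_m, shape k) prior on the upper bound θ of Uniform(0, θ) is conjugate: posterior is Pareto(max(x_m, max xᵢ), k + n).
Sample maximum = 4.04; prior scale x_m = 5.28 → posterior scale = max = 5.28.
Posterior shape = 1.70 + 10 = 11.70.
The Pareto density is decreasing on [x_m, ∞), so the mode is x_m = 5.28.

5.28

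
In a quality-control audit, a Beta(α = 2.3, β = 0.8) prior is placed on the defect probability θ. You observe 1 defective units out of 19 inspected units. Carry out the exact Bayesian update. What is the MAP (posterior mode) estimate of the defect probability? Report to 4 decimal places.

0.1144

The Beta prior is conjugate to a Binomial/Bernoulli likelihood; the update adds successes to α and failures to β.
Posterior: Beta(α+k, β+n−k) = Beta(2.3+1, 0.8+18) = Beta(3.3, 18.8).
Mode of Beta(a,b) for a,b>1 is (a−1)/(a+b−2) = 2.3/20.1 = 0.1144.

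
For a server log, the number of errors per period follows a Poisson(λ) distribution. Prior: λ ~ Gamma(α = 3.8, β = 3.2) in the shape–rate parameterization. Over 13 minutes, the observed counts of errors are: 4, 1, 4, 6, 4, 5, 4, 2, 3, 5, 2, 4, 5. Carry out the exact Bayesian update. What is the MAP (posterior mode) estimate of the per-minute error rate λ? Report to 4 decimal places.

3.1975

With a Gamma(shape α, rate β) prior, the Poisson likelihood is conjugate: the posterior is Gamma(α + ΣXᵢ, β + n).
Sum of counts S = 49 over n = 13 minutes.
Posterior: Gamma(α+S, β+n) = Gamma(3.8+49, 3.2+13) = Gamma(52.8, 16.2).
Mode of Gamma(α,β) for α≥1 is (α−1)/β = 51.8/16.2 = 3.1975.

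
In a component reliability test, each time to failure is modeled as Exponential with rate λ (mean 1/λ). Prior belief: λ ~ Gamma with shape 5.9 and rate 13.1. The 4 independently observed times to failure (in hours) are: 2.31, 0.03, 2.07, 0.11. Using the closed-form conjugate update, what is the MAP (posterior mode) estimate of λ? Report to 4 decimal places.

0.5051

With a Gamma(shape α, rate β) prior on the exponential rate λ, the posterior after n observations with total T = Σxᵢ is Gamma(α+n, β+T).
Sum of observations T = 4.52 hours; n = 4.
Posterior: Gamma(5.9+4, 13.1+4.52) = Gamma(9.9, 17.62).
Mode = (α−1)/β = 0.5051.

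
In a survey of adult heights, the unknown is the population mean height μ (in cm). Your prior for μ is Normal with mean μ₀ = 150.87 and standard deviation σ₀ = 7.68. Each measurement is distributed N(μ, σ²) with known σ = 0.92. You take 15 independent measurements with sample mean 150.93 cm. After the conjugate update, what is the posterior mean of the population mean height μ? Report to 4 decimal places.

For Normal data with known variance σ², a Normal(μ₀, σ₀²) prior on μ is conjugate. Posterior precision = 1/σ₀² + n/σ²; posterior mean is the precision-weighted average of μ₀ and x̄.
n·x̄ = 15·150.93 = 2263.95.
σ₀² = 7.68² = 58.9824, σ² = 0.92² = 0.8464; σ² + n·σ₀² = 0.8464 + 15·58.9824 = 885.5824.
Posterior mean = (μ₀/σ₀² + n·x̄/σ²)/(1/σ₀² + n/σ²) = (σ²·μ₀ + σ₀²·n·x̄)/(σ² + n·σ₀²) = (0.8464·150.87 + 58.9824·2263.95)/885.5824 = 133660.900848/885.5824 = 150.9299.

150.9299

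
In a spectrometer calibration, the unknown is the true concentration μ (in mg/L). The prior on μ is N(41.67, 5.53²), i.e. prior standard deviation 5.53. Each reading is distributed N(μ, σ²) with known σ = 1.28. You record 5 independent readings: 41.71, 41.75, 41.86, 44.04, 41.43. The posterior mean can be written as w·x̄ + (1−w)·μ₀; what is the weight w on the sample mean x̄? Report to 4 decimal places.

For Normal data with known variance σ², a Normal(μ₀, σ₀²) prior on μ is conjugate. Posterior precision = 1/σ₀² + n/σ²; posterior mean is the precision-weighted average of μ₀ and x̄.
σ₀² = 5.53² = 30.5809, σ² = 1.28² = 1.6384. Prior precision 1/σ₀² = 1/30.5809; data precision n/σ² = 5/1.6384.
w = (n/σ²)/(1/σ₀² + n/σ²) = n·σ₀²/(σ² + n·σ₀²) = 5·30.5809/(1.6384 + 5·30.5809) = 152.9045/154.5429 = 0.9894.

0.9894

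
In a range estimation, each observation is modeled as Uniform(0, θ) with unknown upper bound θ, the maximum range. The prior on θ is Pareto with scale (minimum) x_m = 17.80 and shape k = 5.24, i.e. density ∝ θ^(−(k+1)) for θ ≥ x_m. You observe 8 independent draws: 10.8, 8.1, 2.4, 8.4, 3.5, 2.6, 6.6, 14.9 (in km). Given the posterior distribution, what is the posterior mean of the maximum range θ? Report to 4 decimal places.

19.2542

A Pareto(scale x_m, shape k) prior on the upper bound θ of Uniform(0, θ) is conjugate: posterior is Pareto(max(x_m, max xᵢ), k + n).
Sample maximum = 14.9; prior scale x_m = 17.80 → posterior scale = max = 17.80.
Posterior shape = 5.24 + 8 = 13.24.
E[θ|data] = k·x_m/(k−1) = 13.24·17.80/12.24 = 19.2542.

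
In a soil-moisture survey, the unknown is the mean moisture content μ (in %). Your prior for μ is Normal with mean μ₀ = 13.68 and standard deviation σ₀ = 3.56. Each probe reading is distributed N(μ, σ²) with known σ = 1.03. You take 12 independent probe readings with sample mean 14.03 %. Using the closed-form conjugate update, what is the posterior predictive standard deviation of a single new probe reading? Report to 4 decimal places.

1.0718

For Normal data with known variance σ², a Normal(μ₀, σ₀²) prior on μ is conjugate. Posterior precision = 1/σ₀² + n/σ²; posterior mean is the precision-weighted average of μ₀ and x̄.
σ₀² = 3.56² = 12.6736, σ² = 1.03² = 1.0609; σ² + n·σ₀² = 1.0609 + 12·12.6736 = 153.1441.
Posterior precision = 1/σ₀² + n/σ² = 1/12.6736 + 12/1.0609 = (σ² + n·σ₀²)/(σ₀²σ²) = 153.1441/(12.6736·1.0609); posterior variance σₙ² = σ₀²σ²/(σ² + n·σ₀²) = 12.6736·1.0609/153.1441 = 0.087796.
Predictive variance for one new observation = σₙ² + σ² = 12.6736·1.0609/153.1441 + 1.0609 = σ²·(σ₀² + 153.1441)/153.1441 = 1.0609·165.8177/153.1441 = 1.148696; SD = √(1.0609·165.8177/153.1441) = 1.0718.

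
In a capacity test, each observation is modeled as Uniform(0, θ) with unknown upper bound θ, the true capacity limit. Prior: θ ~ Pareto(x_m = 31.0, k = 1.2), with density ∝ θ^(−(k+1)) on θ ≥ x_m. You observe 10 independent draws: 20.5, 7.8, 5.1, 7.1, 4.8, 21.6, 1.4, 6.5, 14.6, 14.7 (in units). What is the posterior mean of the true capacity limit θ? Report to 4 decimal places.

A Pareto(scale x_m, shape k) prior on the upper bound θ of Uniform(0, θ) is conjugate: posterior is Pareto(max(x_m, max xᵢ), k + n).
Sample maximum = 21.6; prior scale x_m = 31.0 → posterior scale = max = 31.0.
Posterior shape = 1.2 + 10 = 11.2.
E[θ|data] = k·x_m/(k−1) = 11.2·31.0/10.2 = 34.0392.

34.0392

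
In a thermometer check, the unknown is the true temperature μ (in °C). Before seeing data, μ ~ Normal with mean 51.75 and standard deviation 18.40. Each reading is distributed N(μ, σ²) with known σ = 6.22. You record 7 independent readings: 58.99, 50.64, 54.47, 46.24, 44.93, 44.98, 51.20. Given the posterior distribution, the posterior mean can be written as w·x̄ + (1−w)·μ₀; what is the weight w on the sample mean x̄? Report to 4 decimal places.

0.9839

For Normal data with known variance σ², a Normal(μ₀, σ₀²) prior on μ is conjugate. Posterior precision = 1/σ₀² + n/σ²; posterior mean is the precision-weighted average of μ₀ and x̄.
σ₀² = 18.40² = 338.56, σ² = 6.22² = 38.6884. Prior precision 1/σ₀² = 1/338.56; data precision n/σ² = 7/38.6884.
w = (n/σ²)/(1/σ₀² + n/σ²) = n·σ₀²/(σ² + n·σ₀²) = 7·338.56/(38.6884 + 7·338.56) = 2369.92/2408.6084 = 0.9839.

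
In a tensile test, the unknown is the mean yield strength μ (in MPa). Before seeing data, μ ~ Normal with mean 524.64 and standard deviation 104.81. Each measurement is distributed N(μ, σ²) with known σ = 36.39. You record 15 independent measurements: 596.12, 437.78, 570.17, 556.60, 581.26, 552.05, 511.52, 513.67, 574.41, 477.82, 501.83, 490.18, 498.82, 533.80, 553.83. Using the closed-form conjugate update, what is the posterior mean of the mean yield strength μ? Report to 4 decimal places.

For Normal data with known variance σ², a Normal(μ₀, σ₀²) prior on μ is conjugate. Posterior precision = 1/σ₀² + n/σ²; posterior mean is the precision-weighted average of μ₀ and x̄.
Σxᵢ = 596.12 + 437.78 + 570.17 + 556.60 + 581.26 + 552.05 + 511.52 + 513.67 + 574.41 + 477.82 + 501.83 + 490.18 + 498.82 + 533.80 + 553.83 = 7949.86, so n·x̄ = 7949.86.
σ₀² = 104.81² = 10985.1361, σ² = 36.39² = 1324.2321; σ² + n·σ₀² = 1324.2321 + 15·10985.1361 = 166101.2736.
Posterior mean = (μ₀/σ₀² + n·x̄/σ²)/(1/σ₀² + n/σ²) = (σ²·μ₀ + σ₀²·n·x̄)/(σ² + n·σ₀²) = (1324.2321·524.64 + 10985.1361·7949.86)/166101.2736 = 88025039.20489/166101.2736 = 529.9480.

529.9480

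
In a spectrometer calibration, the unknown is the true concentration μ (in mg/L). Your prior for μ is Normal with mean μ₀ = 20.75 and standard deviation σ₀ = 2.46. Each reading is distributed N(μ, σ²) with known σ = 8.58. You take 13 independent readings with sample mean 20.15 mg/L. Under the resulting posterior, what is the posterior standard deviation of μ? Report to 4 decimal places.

For Normal data with known variance σ², a Normal(μ₀, σ₀²) prior on μ is conjugate. Posterior precision = 1/σ₀² + n/σ²; posterior mean is the precision-weighted average of μ₀ and x̄.
σ₀² = 2.46² = 6.0516, σ² = 8.58² = 73.6164; σ² + n·σ₀² = 73.6164 + 13·6.0516 = 152.2872.
Posterior precision = 1/σ₀² + n/σ² = 1/6.0516 + 13/73.6164 = (σ² + n·σ₀²)/(σ₀²σ²) = 152.2872/(6.0516·73.6164); posterior variance σₙ² = σ₀²σ²/(σ² + n·σ₀²) = 6.0516·73.6164/152.2872 = 2.925374.
Posterior SD = √σₙ² = √(6.0516·73.6164/152.2872) = 1.7104.

1.7104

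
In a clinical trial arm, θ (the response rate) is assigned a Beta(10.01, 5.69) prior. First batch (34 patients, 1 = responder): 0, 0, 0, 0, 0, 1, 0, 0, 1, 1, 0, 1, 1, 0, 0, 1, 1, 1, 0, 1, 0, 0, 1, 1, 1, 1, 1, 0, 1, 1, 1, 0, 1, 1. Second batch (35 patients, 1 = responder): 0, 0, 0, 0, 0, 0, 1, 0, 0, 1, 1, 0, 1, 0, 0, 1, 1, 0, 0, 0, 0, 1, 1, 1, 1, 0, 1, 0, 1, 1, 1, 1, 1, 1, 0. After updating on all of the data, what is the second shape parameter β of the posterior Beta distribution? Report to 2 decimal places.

38.69

The Beta prior is conjugate to a Binomial/Bernoulli likelihood; the update adds successes to α and failures to β.
After batch 1: Beta(10.01+19, 5.69+15) = Beta(29.01, 20.69).
After batch 2: Beta(29.01+17, 20.69+18) = Beta(46.01, 38.69).
Posterior β = 38.69.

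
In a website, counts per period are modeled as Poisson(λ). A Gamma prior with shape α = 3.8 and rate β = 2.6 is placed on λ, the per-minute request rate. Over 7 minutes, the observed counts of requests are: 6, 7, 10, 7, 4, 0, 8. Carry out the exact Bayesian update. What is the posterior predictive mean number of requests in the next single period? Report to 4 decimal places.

With a Gamma(shape α, rate β) prior, the Poisson likelihood is conjugate: the posterior is Gamma(α + ΣXᵢ, β + n).
Sum of counts S = 42 over n = 7 minutes.
Posterior: Gamma(α+S, β+n) = Gamma(3.8+42, 2.6+7) = Gamma(45.8, 9.6).
The predictive distribution for one future period is NegBinom with mean α/β = 4.7708.

4.7708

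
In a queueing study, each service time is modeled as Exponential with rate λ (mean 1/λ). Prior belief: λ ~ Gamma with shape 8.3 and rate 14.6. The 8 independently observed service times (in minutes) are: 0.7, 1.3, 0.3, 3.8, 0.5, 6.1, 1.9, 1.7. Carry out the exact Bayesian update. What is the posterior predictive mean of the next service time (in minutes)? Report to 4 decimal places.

With a Gamma(shape α, rate β) prior on the exponential rate λ, the posterior after n observations with total T = Σxᵢ is Gamma(α+n, β+T).
Sum of observations T = 16.3 minutes; n = 8.
Posterior: Gamma(8.3+8, 14.6+16.3) = Gamma(16.3, 30.9).
The predictive distribution for the next observation is Lomax; its mean is β/(α−1) = 30.9/15.3 = 2.0196.

2.0196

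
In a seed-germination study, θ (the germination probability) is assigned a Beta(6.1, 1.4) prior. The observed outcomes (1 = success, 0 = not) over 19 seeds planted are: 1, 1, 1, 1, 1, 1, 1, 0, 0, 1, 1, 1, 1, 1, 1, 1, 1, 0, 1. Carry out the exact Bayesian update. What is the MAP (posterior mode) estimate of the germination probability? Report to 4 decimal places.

The Beta prior is conjugate to a Binomial/Bernoulli likelihood; the update adds successes to α and failures to β.
Posterior: Beta(α+k, β+n−k) = Beta(6.1+16, 1.4+3) = Beta(22.1, 4.4).
Mode of Beta(a,b) for a,b>1 is (a−1)/(a+b−2) = 21.1/24.5 = 0.8612.

0.8612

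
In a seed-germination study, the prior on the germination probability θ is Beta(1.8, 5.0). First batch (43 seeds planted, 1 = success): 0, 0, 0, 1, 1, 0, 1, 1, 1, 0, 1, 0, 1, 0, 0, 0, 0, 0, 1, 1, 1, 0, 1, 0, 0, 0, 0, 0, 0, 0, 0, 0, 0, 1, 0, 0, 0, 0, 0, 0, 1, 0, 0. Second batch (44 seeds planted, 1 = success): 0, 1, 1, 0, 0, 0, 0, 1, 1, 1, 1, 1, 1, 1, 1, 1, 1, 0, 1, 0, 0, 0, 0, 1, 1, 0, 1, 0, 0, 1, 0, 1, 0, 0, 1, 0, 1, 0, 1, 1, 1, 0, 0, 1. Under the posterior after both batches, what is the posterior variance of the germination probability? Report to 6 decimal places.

0.002558

The Beta prior is conjugate to a Binomial/Bernoulli likelihood; the update adds successes to α and failures to β.
After batch 1: Beta(1.8+13, 5.0+30) = Beta(14.8, 35.0).
After batch 2: Beta(14.8+24, 35.0+20) = Beta(38.8, 55.0).
Var = αβ/((α+β)²(α+β+1)) = 38.8·55.0/(93.8²·94.8) = 0.002558.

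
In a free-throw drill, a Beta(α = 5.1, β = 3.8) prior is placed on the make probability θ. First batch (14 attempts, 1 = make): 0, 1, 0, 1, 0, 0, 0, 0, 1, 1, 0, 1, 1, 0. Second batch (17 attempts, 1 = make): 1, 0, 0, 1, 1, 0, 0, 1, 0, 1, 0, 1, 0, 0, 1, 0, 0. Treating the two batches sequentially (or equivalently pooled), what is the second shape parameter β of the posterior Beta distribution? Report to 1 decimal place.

21.8

The Beta prior is conjugate to a Binomial/Bernoulli likelihood; the update adds successes to α and failures to β.
After batch 1: Beta(5.1+6, 3.8+8) = Beta(11.1, 11.8).
After batch 2: Beta(11.1+7, 11.8+10) = Beta(18.1, 21.8).
Posterior β = 21.8.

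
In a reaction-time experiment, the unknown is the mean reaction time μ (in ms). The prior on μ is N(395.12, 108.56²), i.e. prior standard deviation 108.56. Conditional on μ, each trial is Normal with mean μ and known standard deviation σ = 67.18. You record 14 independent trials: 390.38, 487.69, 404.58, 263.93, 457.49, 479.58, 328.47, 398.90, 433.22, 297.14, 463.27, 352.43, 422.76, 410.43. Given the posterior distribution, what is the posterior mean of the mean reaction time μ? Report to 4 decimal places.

For Normal data with known variance σ², a Normal(μ₀, σ₀²) prior on μ is conjugate. Posterior precision = 1/σ₀² + n/σ²; posterior mean is the precision-weighted average of μ₀ and x̄.
Σxᵢ = 390.38 + 487.69 + 404.58 + 263.93 + 457.49 + 479.58 + 328.47 + 398.90 + 433.22 + 297.14 + 463.27 + 352.43 + 422.76 + 410.43 = 5590.27, so n·x̄ = 5590.27.
σ₀² = 108.56² = 11785.2736, σ² = 67.18² = 4513.1524; σ² + n·σ₀² = 4513.1524 + 14·11785.2736 = 169506.9828.
Posterior mean = (μ₀/σ₀² + n·x̄/σ²)/(1/σ₀² + n/σ²) = (σ²·μ₀ + σ₀²·n·x̄)/(σ² + n·σ₀²) = (4513.1524·395.12 + 11785.2736·5590.27)/169506.9828 = 67666098.22416/169506.9828 = 399.1936.

399.1936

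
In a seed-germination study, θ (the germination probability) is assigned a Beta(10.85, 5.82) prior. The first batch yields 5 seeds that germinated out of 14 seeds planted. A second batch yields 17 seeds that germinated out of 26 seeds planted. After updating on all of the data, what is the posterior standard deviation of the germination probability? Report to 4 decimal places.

0.0650

The Beta prior is conjugate to a Binomial/Bernoulli likelihood; the update adds successes to α and failures to β.
After batch 1: Beta(10.85+5, 5.82+9) = Beta(15.85, 14.82).
After batch 2: Beta(15.85+17, 14.82+9) = Beta(32.85, 23.82).
Var = αβ/((α+β)²(α+β+1)) = 32.85·23.82/(56.67²·57.67) = 0.00422494; SD = √0.00422494 = 0.0650.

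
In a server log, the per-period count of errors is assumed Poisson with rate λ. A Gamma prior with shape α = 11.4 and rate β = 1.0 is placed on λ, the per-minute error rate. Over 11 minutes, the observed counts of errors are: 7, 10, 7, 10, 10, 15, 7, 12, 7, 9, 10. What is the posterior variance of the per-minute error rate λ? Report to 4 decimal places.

With a Gamma(shape α, rate β) prior, the Poisson likelihood is conjugate: the posterior is Gamma(α + ΣXᵢ, β + n).
Sum of counts S = 104 over n = 11 minutes.
Posterior: Gamma(α+S, β+n) = Gamma(11.4+104, 1.0+11) = Gamma(115.4, 12.0).
Var = α/β² = 115.4/12.0² = 0.8014.

0.8014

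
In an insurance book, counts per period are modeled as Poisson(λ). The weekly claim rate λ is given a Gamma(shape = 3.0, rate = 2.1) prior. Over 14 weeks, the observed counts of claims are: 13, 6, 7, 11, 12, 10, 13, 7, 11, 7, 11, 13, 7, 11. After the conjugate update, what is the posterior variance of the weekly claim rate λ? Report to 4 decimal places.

With a Gamma(shape α, rate β) prior, the Poisson likelihood is conjugate: the posterior is Gamma(α + ΣXᵢ, β + n).
Sum of counts S = 139 over n = 14 weeks.
Posterior: Gamma(α+S, β+n) = Gamma(3.0+139, 2.1+14) = Gamma(142.0, 16.1).
Var = α/β² = 142.0/16.1² = 0.5478.

0.5478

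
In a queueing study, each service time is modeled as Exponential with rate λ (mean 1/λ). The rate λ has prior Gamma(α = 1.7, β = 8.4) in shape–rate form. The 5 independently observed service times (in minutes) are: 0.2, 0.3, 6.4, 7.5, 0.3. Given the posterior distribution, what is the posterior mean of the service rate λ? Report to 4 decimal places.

0.2900

With a Gamma(shape α, rate β) prior on the exponential rate λ, the posterior after n observations with total T = Σxᵢ is Gamma(α+n, β+T).
Sum of observations T = 14.7 minutes; n = 5.
Posterior: Gamma(1.7+5, 8.4+14.7) = Gamma(6.7, 23.1).
Posterior mean of λ = α/β = 6.7/23.1 = 0.2900.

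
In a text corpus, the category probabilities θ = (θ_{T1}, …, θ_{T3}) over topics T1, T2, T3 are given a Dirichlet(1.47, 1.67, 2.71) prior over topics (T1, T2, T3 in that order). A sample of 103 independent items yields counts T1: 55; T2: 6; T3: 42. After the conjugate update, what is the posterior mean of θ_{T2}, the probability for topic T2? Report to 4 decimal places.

0.0705

The Dirichlet prior is conjugate to the Multinomial likelihood: each posterior αⱼ = prior αⱼ + observed count nⱼ.
Posterior concentration: (56.47, 7.67, 44.71), total = 108.85.
E[θ_{T2}|data] = α_{T2}/Σα = 7.67/108.85 = 0.0705.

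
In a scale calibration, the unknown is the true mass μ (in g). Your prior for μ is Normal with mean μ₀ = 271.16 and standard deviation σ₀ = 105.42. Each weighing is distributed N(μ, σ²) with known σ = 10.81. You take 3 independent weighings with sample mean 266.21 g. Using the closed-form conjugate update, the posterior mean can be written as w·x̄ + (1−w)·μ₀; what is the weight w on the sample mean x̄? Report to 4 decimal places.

For Normal data with known variance σ², a Normal(μ₀, σ₀²) prior on μ is conjugate. Posterior precision = 1/σ₀² + n/σ²; posterior mean is the precision-weighted average of μ₀ and x̄.
σ₀² = 105.42² = 11113.3764, σ² = 10.81² = 116.8561. Prior precision 1/σ₀² = 1/11113.3764; data precision n/σ² = 3/116.8561.
w = (n/σ²)/(1/σ₀² + n/σ²) = n·σ₀²/(σ² + n·σ₀²) = 3·11113.3764/(116.8561 + 3·11113.3764) = 33340.1292/33456.9853 = 0.9965.

0.9965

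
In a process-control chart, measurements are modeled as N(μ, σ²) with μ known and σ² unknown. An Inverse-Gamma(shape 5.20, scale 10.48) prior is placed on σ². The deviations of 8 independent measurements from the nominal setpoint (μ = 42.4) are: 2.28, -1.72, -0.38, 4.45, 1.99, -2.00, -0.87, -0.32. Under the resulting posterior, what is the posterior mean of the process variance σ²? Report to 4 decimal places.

3.5295

With known mean μ and an Inverse-Gamma(α, β) prior on σ², the Normal likelihood is conjugate: posterior is Inv-Gamma(α + n/2, β + Σ(xᵢ−μ)²/2).
Σ(xᵢ−μ)² = (2.28)² + (-1.72)² + (-0.38)² + (4.45)² + (1.99)² + (-2.00)² + (-0.87)² + (-0.32)² = 36.9231.
Posterior: Inv-Gamma(5.20 + 8/2, 10.48 + 36.9231/2) = Inv-Gamma(9.20, 28.94155).
E[σ²|data] = β/(α−1) = 28.94155/8.20 = 3.5295.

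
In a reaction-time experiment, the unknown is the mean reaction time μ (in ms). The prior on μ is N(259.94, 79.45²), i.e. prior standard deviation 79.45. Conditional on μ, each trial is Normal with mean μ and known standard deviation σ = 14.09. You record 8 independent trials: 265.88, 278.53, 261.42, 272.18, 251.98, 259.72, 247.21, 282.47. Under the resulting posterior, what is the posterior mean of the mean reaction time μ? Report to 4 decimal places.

For Normal data with known variance σ², a Normal(μ₀, σ₀²) prior on μ is conjugate. Posterior precision = 1/σ₀² + n/σ²; posterior mean is the precision-weighted average of μ₀ and x̄.
Σxᵢ = 265.88 + 278.53 + 261.42 + 272.18 + 251.98 + 259.72 + 247.21 + 282.47 = 2119.39, so n·x̄ = 2119.39.
σ₀² = 79.45² = 6312.3025, σ² = 14.09² = 198.5281; σ² + n·σ₀² = 198.5281 + 8·6312.3025 = 50696.9481.
Posterior mean = (μ₀/σ₀² + n·x̄/σ²)/(1/σ₀² + n/σ²) = (σ²·μ₀ + σ₀²·n·x̄)/(σ² + n·σ₀²) = (198.5281·259.94 + 6312.3025·2119.39)/50696.9481 = 13429836.189789/50696.9481 = 264.9042.

264.9042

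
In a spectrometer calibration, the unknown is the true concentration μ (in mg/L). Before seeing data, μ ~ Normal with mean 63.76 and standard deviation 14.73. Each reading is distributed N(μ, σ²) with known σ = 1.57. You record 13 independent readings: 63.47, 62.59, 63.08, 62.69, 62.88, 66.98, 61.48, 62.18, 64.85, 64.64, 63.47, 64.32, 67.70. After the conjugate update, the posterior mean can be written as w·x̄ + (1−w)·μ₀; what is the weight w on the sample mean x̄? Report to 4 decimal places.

0.9991

For Normal data with known variance σ², a Normal(μ₀, σ₀²) prior on μ is conjugate. Posterior precision = 1/σ₀² + n/σ²; posterior mean is the precision-weighted average of μ₀ and x̄.
σ₀² = 14.73² = 216.9729, σ² = 1.57² = 2.4649. Prior precision 1/σ₀² = 1/216.9729; data precision n/σ² = 13/2.4649.
w = (n/σ²)/(1/σ₀² + n/σ²) = n·σ₀²/(σ² + n·σ₀²) = 13·216.9729/(2.4649 + 13·216.9729) = 2820.6477/2823.1126 = 0.9991.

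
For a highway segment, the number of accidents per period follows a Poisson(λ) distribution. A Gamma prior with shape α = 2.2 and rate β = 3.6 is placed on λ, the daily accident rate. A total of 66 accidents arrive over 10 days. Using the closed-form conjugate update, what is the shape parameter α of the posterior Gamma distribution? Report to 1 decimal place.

68.2

With a Gamma(shape α, rate β) prior, the Poisson likelihood is conjugate: the posterior is Gamma(α + ΣXᵢ, β + n).
Posterior: Gamma(α+S, β+n) = Gamma(2.2+66, 3.6+10) = Gamma(68.2, 13.6).
Posterior α = 68.2.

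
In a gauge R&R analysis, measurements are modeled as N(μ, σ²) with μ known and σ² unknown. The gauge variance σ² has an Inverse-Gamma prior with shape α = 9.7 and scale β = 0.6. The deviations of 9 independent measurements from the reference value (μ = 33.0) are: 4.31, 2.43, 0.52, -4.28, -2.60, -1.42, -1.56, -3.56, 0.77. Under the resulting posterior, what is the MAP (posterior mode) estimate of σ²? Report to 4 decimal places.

With known mean μ and an Inverse-Gamma(α, β) prior on σ², the Normal likelihood is conjugate: posterior is Inv-Gamma(α + n/2, β + Σ(xᵢ−μ)²/2).
Σ(xᵢ−μ)² = (4.31)² + (2.43)² + (0.52)² + (-4.28)² + (-2.60)² + (-1.42)² + (-1.56)² + (-3.56)² + (0.77)² = 67.5463.
Posterior: Inv-Gamma(9.7 + 9/2, 0.6 + 67.5463/2) = Inv-Gamma(14.20, 34.37315).
Mode = β/(α+1) = 34.37315/15.20 = 2.2614.

2.2614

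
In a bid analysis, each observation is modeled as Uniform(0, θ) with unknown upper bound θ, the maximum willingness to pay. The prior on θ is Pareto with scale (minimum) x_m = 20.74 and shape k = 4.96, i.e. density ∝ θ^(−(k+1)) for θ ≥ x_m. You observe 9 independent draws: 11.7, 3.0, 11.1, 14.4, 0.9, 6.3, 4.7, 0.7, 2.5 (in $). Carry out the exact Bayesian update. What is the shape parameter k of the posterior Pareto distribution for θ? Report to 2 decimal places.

A Pareto(scale x_m, shape k) prior on the upper bound θ of Uniform(0, θ) is conjugate: posterior is Pareto(max(x_m, max xᵢ), k + n).
Sample maximum = 14.4; prior scale x_m = 20.74 → posterior scale = max = 20.74.
Posterior shape = 4.96 + 9 = 13.96.
Posterior shape k = 13.96.

13.96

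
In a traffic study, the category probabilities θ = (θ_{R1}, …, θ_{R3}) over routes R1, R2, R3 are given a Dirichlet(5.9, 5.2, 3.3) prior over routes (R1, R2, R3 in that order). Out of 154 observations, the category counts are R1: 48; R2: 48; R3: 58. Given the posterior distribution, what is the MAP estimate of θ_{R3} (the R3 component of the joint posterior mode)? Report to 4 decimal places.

The Dirichlet prior is conjugate to the Multinomial likelihood: each posterior αⱼ = prior αⱼ + observed count nⱼ.
Posterior concentration: (53.9, 53.2, 61.3), total = 168.4.
Joint mode component: (α_{R3}−1)/(Σα−K) = 60.3/165.4 = 0.3646.

0.3646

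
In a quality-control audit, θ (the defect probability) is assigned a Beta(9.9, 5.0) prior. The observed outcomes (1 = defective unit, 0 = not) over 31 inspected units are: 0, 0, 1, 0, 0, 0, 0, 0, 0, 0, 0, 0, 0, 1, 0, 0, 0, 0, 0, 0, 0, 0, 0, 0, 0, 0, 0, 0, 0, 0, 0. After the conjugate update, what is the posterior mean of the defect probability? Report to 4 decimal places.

0.2593

The Beta prior is conjugate to a Binomial/Bernoulli likelihood; the update adds successes to α and failures to β.
Posterior: Beta(α+k, β+n−k) = Beta(9.9+2, 5.0+29) = Beta(11.9, 34.0).
Posterior mean = α/(α+β) = 11.9/45.9 = 0.2593.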